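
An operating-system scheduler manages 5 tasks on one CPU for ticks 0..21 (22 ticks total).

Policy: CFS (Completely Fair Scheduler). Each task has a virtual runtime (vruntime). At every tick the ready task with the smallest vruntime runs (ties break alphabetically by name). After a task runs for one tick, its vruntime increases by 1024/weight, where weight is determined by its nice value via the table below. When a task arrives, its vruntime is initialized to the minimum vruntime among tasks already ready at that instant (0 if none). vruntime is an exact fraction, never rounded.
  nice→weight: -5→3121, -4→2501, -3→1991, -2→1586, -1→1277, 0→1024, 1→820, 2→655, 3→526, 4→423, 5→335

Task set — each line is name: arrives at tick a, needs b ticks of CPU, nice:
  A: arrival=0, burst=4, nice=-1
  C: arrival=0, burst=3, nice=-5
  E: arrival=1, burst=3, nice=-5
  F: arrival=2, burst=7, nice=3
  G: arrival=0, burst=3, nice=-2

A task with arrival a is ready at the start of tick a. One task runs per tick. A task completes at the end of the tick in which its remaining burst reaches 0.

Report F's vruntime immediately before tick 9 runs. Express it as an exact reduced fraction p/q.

t=0: vr[A=0 C=0 G=0] → run A
t=1: vr[A=1024/1277 C=0 E=0 G=0] → run C
t=2: vr[A=1024/1277 C=1024/3121 E=0 F=0 G=0] → run E
t=3: vr[A=1024/1277 C=1024/3121 E=1024/3121 F=0 G=0] → run F
t=4: vr[A=1024/1277 C=1024/3121 E=1024/3121 F=512/263 G=0] → run G
t=5: vr[A=1024/1277 C=1024/3121 E=1024/3121 F=512/263 G=512/793] → run C
t=6: vr[A=1024/1277 C=2048/3121 E=1024/3121 F=512/263 G=512/793] → run E
t=7: vr[A=1024/1277 C=2048/3121 E=2048/3121 F=512/263 G=512/793] → run G
t=8: vr[A=1024/1277 C=2048/3121 E=2048/3121 F=512/263 G=1024/793] → run C
t=9: vr[A=1024/1277 E=2048/3121 F=512/263 G=1024/793] → run E
t=10: vr[A=1024/1277 F=512/263 G=1024/793] → run A
t=11: vr[A=2048/1277 F=512/263 G=1024/793] → run G
t=12: vr[A=2048/1277 F=512/263] → run A
t=13: vr[A=3072/1277 F=512/263] → run F
t=14: vr[A=3072/1277 F=1024/263] → run A
t=15: vr[F=1024/263] → run F
t=16: vr[F=1536/263] → run F
t=17: vr[F=2048/263] → run F
t=18: vr[F=2560/263] → run F
t=19: vr[F=3072/263] → run F
t=20: (idle)
t=21: (idle)

vruntime(F, start of tick 9) = 512/263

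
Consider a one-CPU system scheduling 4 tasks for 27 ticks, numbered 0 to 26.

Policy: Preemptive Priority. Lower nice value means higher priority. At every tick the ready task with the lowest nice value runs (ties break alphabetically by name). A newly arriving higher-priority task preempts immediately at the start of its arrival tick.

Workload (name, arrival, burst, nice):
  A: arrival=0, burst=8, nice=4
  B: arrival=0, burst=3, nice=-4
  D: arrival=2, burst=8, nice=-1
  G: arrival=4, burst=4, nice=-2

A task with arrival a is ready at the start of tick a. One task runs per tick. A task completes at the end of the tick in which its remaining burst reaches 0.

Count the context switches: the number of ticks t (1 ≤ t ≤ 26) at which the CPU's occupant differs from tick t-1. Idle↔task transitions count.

context switches = 5

t=0: ready={A,B} → run B
t=1: ready={A,B} → run B
t=2: ready={A,B,D} → run B
t=3: ready={A,D} → run D
t=4: ready={A,D,G} → run G
t=5: ready={A,D,G} → run G
t=6: ready={A,D,G} → run G
t=7: ready={A,D,G} → run G
t=8: ready={A,D} → run D
t=9: ready={A,D} → run D
t=10: ready={A,D} → run D
t=11: ready={A,D} → run D
t=12: ready={A,D} → run D
t=13: ready={A,D} → run D
t=14: ready={A,D} → run D
t=15: ready={A} → run A
t=16: ready={A} → run A
t=17: ready={A} → run A
t=18: ready={A} → run A
t=19: ready={A} → run A
t=20: ready={A} → run A
t=21: ready={A} → run A
t=22: ready={A} → run A
t=23: (idle)
t=24: (idle)
t=25: (idle)
t=26: (idle)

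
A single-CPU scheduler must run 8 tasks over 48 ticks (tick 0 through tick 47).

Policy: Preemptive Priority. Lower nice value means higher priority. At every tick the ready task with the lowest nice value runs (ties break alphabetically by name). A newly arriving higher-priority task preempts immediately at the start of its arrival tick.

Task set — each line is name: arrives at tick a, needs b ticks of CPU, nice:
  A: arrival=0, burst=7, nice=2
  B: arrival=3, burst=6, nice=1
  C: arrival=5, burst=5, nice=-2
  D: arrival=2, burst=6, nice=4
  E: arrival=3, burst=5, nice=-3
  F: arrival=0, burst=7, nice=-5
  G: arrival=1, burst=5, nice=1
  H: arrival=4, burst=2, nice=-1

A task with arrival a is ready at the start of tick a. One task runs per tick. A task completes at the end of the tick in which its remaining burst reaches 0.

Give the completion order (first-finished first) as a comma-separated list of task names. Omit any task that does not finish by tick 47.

completion order = F, E, C, H, B, G, A, D

t=0: ready={A,F} → run F
t=1: ready={A,F,G} → run F
t=2: ready={A,D,F,G} → run F
t=3: ready={A,B,D,E,F,G} → run F
t=4: ready={A,B,D,E,F,G,H} → run F
t=5: ready={A,B,C,D,E,F,G,H} → run F
t=6: ready={A,B,C,D,E,F,G,H} → run F
t=7: ready={A,B,C,D,E,G,H} → run E
t=8: ready={A,B,C,D,E,G,H} → run E
t=9: ready={A,B,C,D,E,G,H} → run E
t=10: ready={A,B,C,D,E,G,H} → run E
t=11: ready={A,B,C,D,E,G,H} → run E
t=12: ready={A,B,C,D,G,H} → run C
t=13: ready={A,B,C,D,G,H} → run C
t=14: ready={A,B,C,D,G,H} → run C
t=15: ready={A,B,C,D,G,H} → run C
t=16: ready={A,B,C,D,G,H} → run C
t=17: ready={A,B,D,G,H} → run H
t=18: ready={A,B,D,G,H} → run H
t=19: ready={A,B,D,G} → run B
t=20: ready={A,B,D,G} → run B
t=21: ready={A,B,D,G} → run B
t=22: ready={A,B,D,G} → run B
t=23: ready={A,B,D,G} → run B
t=24: ready={A,B,D,G} → run B
t=25: ready={A,D,G} → run G
t=26: ready={A,D,G} → run G
t=27: ready={A,D,G} → run G
t=28: ready={A,D,G} → run G
t=29: ready={A,D,G} → run G
t=30: ready={A,D} → run A
t=31: ready={A,D} → run A
t=32: ready={A,D} → run A
t=33: ready={A,D} → run A
t=34: ready={A,D} → run A
t=35: ready={A,D} → run A
t=36: ready={A,D} → run A
t=37: ready={D} → run D
t=38: ready={D} → run D
t=39: ready={D} → run D
t=40: ready={D} → run D
t=41: ready={D} → run D
t=42: ready={D} → run D
t=43: (idle)
t=44: (idle)
t=45: (idle)
t=46: (idle)
t=47: (idle)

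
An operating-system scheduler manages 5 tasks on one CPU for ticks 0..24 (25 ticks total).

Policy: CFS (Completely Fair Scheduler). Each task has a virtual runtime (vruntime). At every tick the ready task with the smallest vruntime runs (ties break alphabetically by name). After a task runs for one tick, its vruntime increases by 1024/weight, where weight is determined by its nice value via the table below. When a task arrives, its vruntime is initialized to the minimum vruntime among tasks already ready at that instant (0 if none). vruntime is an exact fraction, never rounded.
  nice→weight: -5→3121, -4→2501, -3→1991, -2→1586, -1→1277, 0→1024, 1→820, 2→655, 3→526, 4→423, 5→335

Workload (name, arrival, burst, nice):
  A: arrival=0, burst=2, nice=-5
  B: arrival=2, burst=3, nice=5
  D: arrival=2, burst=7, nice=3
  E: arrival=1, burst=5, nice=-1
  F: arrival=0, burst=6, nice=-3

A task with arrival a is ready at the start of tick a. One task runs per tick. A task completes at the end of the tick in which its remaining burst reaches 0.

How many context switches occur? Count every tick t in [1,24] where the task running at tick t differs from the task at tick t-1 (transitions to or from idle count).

t=0: vr[A=0 F=0] → run A
t=1: vr[A=1024/3121 E=0 F=0] → run E
t=2: vr[A=1024/3121 B=0 D=0 E=1024/1277 F=0] → run B
t=3: vr[A=1024/3121 B=1024/335 D=0 E=1024/1277 F=0] → run D
t=4: vr[A=1024/3121 B=1024/335 D=512/263 E=1024/1277 F=0] → run F
t=5: vr[A=1024/3121 B=1024/335 D=512/263 E=1024/1277 F=1024/1991] → run A
t=6: vr[B=1024/335 D=512/263 E=1024/1277 F=1024/1991] → run F
t=7: vr[B=1024/335 D=512/263 E=1024/1277 F=2048/1991] → run E
t=8: vr[B=1024/335 D=512/263 E=2048/1277 F=2048/1991] → run F
t=9: vr[B=1024/335 D=512/263 E=2048/1277 F=3072/1991] → run F
t=10: vr[B=1024/335 D=512/263 E=2048/1277 F=4096/1991] → run E
t=11: vr[B=1024/335 D=512/263 E=3072/1277 F=4096/1991] → run D
t=12: vr[B=1024/335 D=1024/263 E=3072/1277 F=4096/1991] → run F
t=13: vr[B=1024/335 D=1024/263 E=3072/1277 F=5120/1991] → run E
t=14: vr[B=1024/335 D=1024/263 E=4096/1277 F=5120/1991] → run F
t=15: vr[B=1024/335 D=1024/263 E=4096/1277] → run B
t=16: vr[B=2048/335 D=1024/263 E=4096/1277] → run E
t=17: vr[B=2048/335 D=1024/263] → run D
t=18: vr[B=2048/335 D=1536/263] → run D
t=19: vr[B=2048/335 D=2048/263] → run B
t=20: vr[D=2048/263] → run D
t=21: vr[D=2560/263] → run D
t=22: vr[D=3072/263] → run D
t=23: (idle)
t=24: (idle)

context switches = 19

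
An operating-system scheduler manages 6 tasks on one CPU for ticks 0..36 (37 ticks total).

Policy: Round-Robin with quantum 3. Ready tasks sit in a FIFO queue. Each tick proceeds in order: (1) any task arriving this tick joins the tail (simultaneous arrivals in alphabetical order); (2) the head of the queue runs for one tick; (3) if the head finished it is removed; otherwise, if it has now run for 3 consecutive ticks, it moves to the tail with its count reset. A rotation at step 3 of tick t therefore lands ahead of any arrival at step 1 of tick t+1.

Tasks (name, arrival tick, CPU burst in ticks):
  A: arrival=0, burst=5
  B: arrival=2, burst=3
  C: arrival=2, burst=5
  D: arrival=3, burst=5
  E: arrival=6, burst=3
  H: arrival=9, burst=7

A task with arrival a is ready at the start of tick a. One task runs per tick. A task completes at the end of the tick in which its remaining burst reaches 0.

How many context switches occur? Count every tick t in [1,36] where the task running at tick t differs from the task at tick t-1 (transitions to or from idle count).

t=0: queue=[A] q_used=0 → run A
t=1: queue=[A] q_used=1 → run A
t=2: queue=[A,B,C] q_used=2 → run A
t=3: queue=[B,C,A,D] q_used=0 → run B
t=4: queue=[B,C,A,D] q_used=1 → run B
t=5: queue=[B,C,A,D] q_used=2 → run B
t=6: queue=[C,A,D,E] q_used=0 → run C
t=7: queue=[C,A,D,E] q_used=1 → run C
t=8: queue=[C,A,D,E] q_used=2 → run C
t=9: queue=[A,D,E,C,H] q_used=0 → run A
t=10: queue=[A,D,E,C,H] q_used=1 → run A
t=11: queue=[D,E,C,H] q_used=0 → run D
t=12: queue=[D,E,C,H] q_used=1 → run D
t=13: queue=[D,E,C,H] q_used=2 → run D
t=14: queue=[E,C,H,D] q_used=0 → run E
t=15: queue=[E,C,H,D] q_used=1 → run E
t=16: queue=[E,C,H,D] q_used=2 → run E
t=17: queue=[C,H,D] q_used=0 → run C
t=18: queue=[C,H,D] q_used=1 → run C
t=19: queue=[H,D] q_used=0 → run H
t=20: queue=[H,D] q_used=1 → run H
t=21: queue=[H,D] q_used=2 → run H
t=22: queue=[D,H] q_used=0 → run D
t=23: queue=[D,H] q_used=1 → run D
t=24: queue=[H] q_used=0 → run H
t=25: queue=[H] q_used=1 → run H
t=26: queue=[H] q_used=2 → run H
t=27: queue=[H] q_used=0 → run H
t=28: (idle)
t=29: (idle)
t=30: (idle)
t=31: (idle)
t=32: (idle)
t=33: (idle)
t=34: (idle)
t=35: (idle)
t=36: (idle)

context switches = 10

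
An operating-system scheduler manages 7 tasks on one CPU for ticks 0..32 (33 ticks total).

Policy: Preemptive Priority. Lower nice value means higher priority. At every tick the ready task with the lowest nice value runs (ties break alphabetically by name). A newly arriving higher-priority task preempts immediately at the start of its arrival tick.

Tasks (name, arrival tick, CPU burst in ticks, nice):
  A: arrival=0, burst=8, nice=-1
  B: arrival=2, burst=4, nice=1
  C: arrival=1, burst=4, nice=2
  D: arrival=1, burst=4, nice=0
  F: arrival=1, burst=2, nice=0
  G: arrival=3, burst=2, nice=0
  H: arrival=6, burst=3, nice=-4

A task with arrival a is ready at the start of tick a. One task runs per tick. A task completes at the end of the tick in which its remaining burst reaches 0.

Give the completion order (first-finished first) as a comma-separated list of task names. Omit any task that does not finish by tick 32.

completion order = H, A, D, F, G, B, C

t=0: ready={A} → run A
t=1: ready={A,C,D,F} → run A
t=2: ready={A,B,C,D,F} → run A
t=3: ready={A,B,C,D,F,G} → run A
t=4: ready={A,B,C,D,F,G} → run A
t=5: ready={A,B,C,D,F,G} → run A
t=6: ready={A,B,C,D,F,G,H} → run H
t=7: ready={A,B,C,D,F,G,H} → run H
t=8: ready={A,B,C,D,F,G,H} → run H
t=9: ready={A,B,C,D,F,G} → run A
t=10: ready={A,B,C,D,F,G} → run A
t=11: ready={B,C,D,F,G} → run D
t=12: ready={B,C,D,F,G} → run D
t=13: ready={B,C,D,F,G} → run D
t=14: ready={B,C,D,F,G} → run D
t=15: ready={B,C,F,G} → run F
t=16: ready={B,C,F,G} → run F
t=17: ready={B,C,G} → run G
t=18: ready={B,C,G} → run G
t=19: ready={B,C} → run B
t=20: ready={B,C} → run B
t=21: ready={B,C} → run B
t=22: ready={B,C} → run B
t=23: ready={C} → run C
t=24: ready={C} → run C
t=25: ready={C} → run C
t=26: ready={C} → run C
t=27: (idle)
t=28: (idle)
t=29: (idle)
t=30: (idle)
t=31: (idle)
t=32: (idle)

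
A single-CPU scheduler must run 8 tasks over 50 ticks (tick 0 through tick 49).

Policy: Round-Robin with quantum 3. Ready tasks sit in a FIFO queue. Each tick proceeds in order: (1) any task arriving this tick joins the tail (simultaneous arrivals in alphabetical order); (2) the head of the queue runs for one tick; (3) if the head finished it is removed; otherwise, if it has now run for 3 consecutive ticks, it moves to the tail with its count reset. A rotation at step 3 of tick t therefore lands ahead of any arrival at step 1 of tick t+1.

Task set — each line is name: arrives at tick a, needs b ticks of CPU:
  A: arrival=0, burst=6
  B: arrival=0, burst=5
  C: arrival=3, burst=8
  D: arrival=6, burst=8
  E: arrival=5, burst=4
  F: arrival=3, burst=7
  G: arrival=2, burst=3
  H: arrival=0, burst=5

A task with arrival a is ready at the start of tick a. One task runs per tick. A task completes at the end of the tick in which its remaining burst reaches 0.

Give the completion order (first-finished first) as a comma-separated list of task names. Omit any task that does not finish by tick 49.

completion order = G, A, B, H, E, C, F, D

t=0: queue=[A,B,H] q_used=0 → run A
t=1: queue=[A,B,H] q_used=1 → run A
t=2: queue=[A,B,H,G] q_used=2 → run A
t=3: queue=[B,H,G,A,C,F] q_used=0 → run B
t=4: queue=[B,H,G,A,C,F] q_used=1 → run B
t=5: queue=[B,H,G,A,C,F,E] q_used=2 → run B
t=6: queue=[H,G,A,C,F,E,B,D] q_used=0 → run H
t=7: queue=[H,G,A,C,F,E,B,D] q_used=1 → run H
t=8: queue=[H,G,A,C,F,E,B,D] q_used=2 → run H
t=9: queue=[G,A,C,F,E,B,D,H] q_used=0 → run G
t=10: queue=[G,A,C,F,E,B,D,H] q_used=1 → run G
t=11: queue=[G,A,C,F,E,B,D,H] q_used=2 → run G
t=12: queue=[A,C,F,E,B,D,H] q_used=0 → run A
t=13: queue=[A,C,F,E,B,D,H] q_used=1 → run A
t=14: queue=[A,C,F,E,B,D,H] q_used=2 → run A
t=15: queue=[C,F,E,B,D,H] q_used=0 → run C
t=16: queue=[C,F,E,B,D,H] q_used=1 → run C
t=17: queue=[C,F,E,B,D,H] q_used=2 → run C
t=18: queue=[F,E,B,D,H,C] q_used=0 → run F
t=19: queue=[F,E,B,D,H,C] q_used=1 → run F
t=20: queue=[F,E,B,D,H,C] q_used=2 → run F
t=21: queue=[E,B,D,H,C,F] q_used=0 → run E
t=22: queue=[E,B,D,H,C,F] q_used=1 → run E
t=23: queue=[E,B,D,H,C,F] q_used=2 → run E
t=24: queue=[B,D,H,C,F,E] q_used=0 → run B
t=25: queue=[B,D,H,C,F,E] q_used=1 → run B
t=26: queue=[D,H,C,F,E] q_used=0 → run D
t=27: queue=[D,H,C,F,E] q_used=1 → run D
t=28: queue=[D,H,C,F,E] q_used=2 → run D
t=29: queue=[H,C,F,E,D] q_used=0 → run H
t=30: queue=[H,C,F,E,D] q_used=1 → run H
t=31: queue=[C,F,E,D] q_used=0 → run C
t=32: queue=[C,F,E,D] q_used=1 → run C
t=33: queue=[C,F,E,D] q_used=2 → run C
t=34: queue=[F,E,D,C] q_used=0 → run F
t=35: queue=[F,E,D,C] q_used=1 → run F
t=36: queue=[F,E,D,C] q_used=2 → run F
t=37: queue=[E,D,C,F] q_used=0 → run E
t=38: queue=[D,C,F] q_used=0 → run D
t=39: queue=[D,C,F] q_used=1 → run D
t=40: queue=[D,C,F] q_used=2 → run D
t=41: queue=[C,F,D] q_used=0 → run C
t=42: queue=[C,F,D] q_used=1 → run C
t=43: queue=[F,D] q_used=0 → run F
t=44: queue=[D] q_used=0 → run D
t=45: queue=[D] q_used=1 → run D
t=46: (idle)
t=47: (idle)
t=48: (idle)
t=49: (idle)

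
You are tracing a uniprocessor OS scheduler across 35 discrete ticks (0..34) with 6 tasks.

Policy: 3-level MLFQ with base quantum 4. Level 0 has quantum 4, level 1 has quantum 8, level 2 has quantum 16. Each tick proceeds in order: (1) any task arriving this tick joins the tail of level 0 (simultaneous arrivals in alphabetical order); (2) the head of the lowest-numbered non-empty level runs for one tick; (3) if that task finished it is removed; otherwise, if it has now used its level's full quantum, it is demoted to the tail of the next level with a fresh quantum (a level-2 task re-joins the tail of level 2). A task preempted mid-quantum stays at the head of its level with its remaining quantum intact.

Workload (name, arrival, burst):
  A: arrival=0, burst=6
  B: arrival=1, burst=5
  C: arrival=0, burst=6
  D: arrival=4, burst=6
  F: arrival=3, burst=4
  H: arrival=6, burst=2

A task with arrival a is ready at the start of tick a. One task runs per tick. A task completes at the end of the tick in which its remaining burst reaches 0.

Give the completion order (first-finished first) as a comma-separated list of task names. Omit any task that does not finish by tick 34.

t=0: L0/L1/L2 = AC/-/- → run A
t=1: L0/L1/L2 = ACB/-/- → run A
t=2: L0/L1/L2 = ACB/-/- → run A
t=3: L0/L1/L2 = ACBF/-/- → run A
t=4: L0/L1/L2 = CBFD/A/- → run C
t=5: L0/L1/L2 = CBFD/A/- → run C
t=6: L0/L1/L2 = CBFDH/A/- → run C
t=7: L0/L1/L2 = CBFDH/A/- → run C
t=8: L0/L1/L2 = BFDH/AC/- → run B
t=9: L0/L1/L2 = BFDH/AC/- → run B
t=10: L0/L1/L2 = BFDH/AC/- → run B
t=11: L0/L1/L2 = BFDH/AC/- → run B
t=12: L0/L1/L2 = FDH/ACB/- → run F
t=13: L0/L1/L2 = FDH/ACB/- → run F
t=14: L0/L1/L2 = FDH/ACB/- → run F
t=15: L0/L1/L2 = FDH/ACB/- → run F
t=16: L0/L1/L2 = DH/ACB/- → run D
t=17: L0/L1/L2 = DH/ACB/- → run D
t=18: L0/L1/L2 = DH/ACB/- → run D
t=19: L0/L1/L2 = DH/ACB/- → run D
t=20: L0/L1/L2 = H/ACBD/- → run H
t=21: L0/L1/L2 = H/ACBD/- → run H
t=22: L0/L1/L2 = -/ACBD/- → run A
t=23: L0/L1/L2 = -/ACBD/- → run A
t=24: L0/L1/L2 = -/CBD/- → run C
t=25: L0/L1/L2 = -/CBD/- → run C
t=26: L0/L1/L2 = -/BD/- → run B
t=27: L0/L1/L2 = -/D/- → run D
t=28: L0/L1/L2 = -/D/- → run D
t=29: (idle)
t=30: (idle)
t=31: (idle)
t=32: (idle)
t=33: (idle)
t=34: (idle)

completion order = F, H, A, C, B, D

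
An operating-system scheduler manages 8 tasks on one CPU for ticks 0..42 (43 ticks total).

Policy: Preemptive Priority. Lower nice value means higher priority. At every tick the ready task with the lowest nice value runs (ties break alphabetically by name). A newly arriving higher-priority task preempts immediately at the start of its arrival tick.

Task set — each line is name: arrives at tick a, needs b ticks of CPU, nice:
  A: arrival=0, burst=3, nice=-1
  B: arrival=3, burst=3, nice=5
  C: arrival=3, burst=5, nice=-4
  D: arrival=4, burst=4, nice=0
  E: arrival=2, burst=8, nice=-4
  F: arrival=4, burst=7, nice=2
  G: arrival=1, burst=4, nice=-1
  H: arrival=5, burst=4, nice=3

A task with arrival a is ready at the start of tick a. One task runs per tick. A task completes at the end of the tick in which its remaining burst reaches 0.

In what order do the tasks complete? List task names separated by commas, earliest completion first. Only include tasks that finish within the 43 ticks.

t=0: ready={A} → run A
t=1: ready={A,G} → run A
t=2: ready={A,E,G} → run E
t=3: ready={A,B,C,E,G} → run C
t=4: ready={A,B,C,D,E,F,G} → run C
t=5: ready={A,B,C,D,E,F,G,H} → run C
t=6: ready={A,B,C,D,E,F,G,H} → run C
t=7: ready={A,B,C,D,E,F,G,H} → run C
t=8: ready={A,B,D,E,F,G,H} → run E
t=9: ready={A,B,D,E,F,G,H} → run E
t=10: ready={A,B,D,E,F,G,H} → run E
t=11: ready={A,B,D,E,F,G,H} → run E
t=12: ready={A,B,D,E,F,G,H} → run E
t=13: ready={A,B,D,E,F,G,H} → run E
t=14: ready={A,B,D,E,F,G,H} → run E
t=15: ready={A,B,D,F,G,H} → run A
t=16: ready={B,D,F,G,H} → run G
t=17: ready={B,D,F,G,H} → run G
t=18: ready={B,D,F,G,H} → run G
t=19: ready={B,D,F,G,H} → run G
t=20: ready={B,D,F,H} → run D
t=21: ready={B,D,F,H} → run D
t=22: ready={B,D,F,H} → run D
t=23: ready={B,D,F,H} → run D
t=24: ready={B,F,H} → run F
t=25: ready={B,F,H} → run F
t=26: ready={B,F,H} → run F
t=27: ready={B,F,H} → run F
t=28: ready={B,F,H} → run F
t=29: ready={B,F,H} → run F
t=30: ready={B,F,H} → run F
t=31: ready={B,H} → run H
t=32: ready={B,H} → run H
t=33: ready={B,H} → run H
t=34: ready={B,H} → run H
t=35: ready={B} → run B
t=36: ready={B} → run B
t=37: ready={B} → run B
t=38: (idle)
t=39: (idle)
t=40: (idle)
t=41: (idle)
t=42: (idle)

completion order = C, E, A, G, D, F, H, B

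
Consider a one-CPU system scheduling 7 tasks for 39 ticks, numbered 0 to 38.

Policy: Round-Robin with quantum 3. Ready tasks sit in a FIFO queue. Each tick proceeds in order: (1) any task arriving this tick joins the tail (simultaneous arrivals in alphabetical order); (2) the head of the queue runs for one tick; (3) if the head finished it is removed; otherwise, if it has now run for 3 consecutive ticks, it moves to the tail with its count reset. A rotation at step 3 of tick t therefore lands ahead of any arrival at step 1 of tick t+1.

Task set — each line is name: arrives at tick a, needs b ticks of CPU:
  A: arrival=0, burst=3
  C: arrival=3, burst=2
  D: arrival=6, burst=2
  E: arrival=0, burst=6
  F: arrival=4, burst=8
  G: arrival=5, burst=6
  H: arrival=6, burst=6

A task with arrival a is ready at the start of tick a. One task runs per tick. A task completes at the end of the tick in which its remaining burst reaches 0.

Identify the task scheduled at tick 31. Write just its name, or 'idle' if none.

t=0: queue=[A,E] q_used=0 → run A
t=1: queue=[A,E] q_used=1 → run A
t=2: queue=[A,E] q_used=2 → run A
t=3: queue=[E,C] q_used=0 → run E
t=4: queue=[E,C,F] q_used=1 → run E
t=5: queue=[E,C,F,G] q_used=2 → run E
t=6: queue=[C,F,G,E,D,H] q_used=0 → run C
t=7: queue=[C,F,G,E,D,H] q_used=1 → run C
t=8: queue=[F,G,E,D,H] q_used=0 → run F
t=9: queue=[F,G,E,D,H] q_used=1 → run F
t=10: queue=[F,G,E,D,H] q_used=2 → run F
t=11: queue=[G,E,D,H,F] q_used=0 → run G
t=12: queue=[G,E,D,H,F] q_used=1 → run G
t=13: queue=[G,E,D,H,F] q_used=2 → run G
t=14: queue=[E,D,H,F,G] q_used=0 → run E
t=15: queue=[E,D,H,F,G] q_used=1 → run E
t=16: queue=[E,D,H,F,G] q_used=2 → run E
t=17: queue=[D,H,F,G] q_used=0 → run D
t=18: queue=[D,H,F,G] q_used=1 → run D
t=19: queue=[H,F,G] q_used=0 → run H
t=20: queue=[H,F,G] q_used=1 → run H
t=21: queue=[H,F,G] q_used=2 → run H
t=22: queue=[F,G,H] q_used=0 → run F
t=23: queue=[F,G,H] q_used=1 → run F
t=24: queue=[F,G,H] q_used=2 → run F
t=25: queue=[G,H,F] q_used=0 → run G
t=26: queue=[G,H,F] q_used=1 → run G
t=27: queue=[G,H,F] q_used=2 → run G
t=28: queue=[H,F] q_used=0 → run H
t=29: queue=[H,F] q_used=1 → run H
t=30: queue=[H,F] q_used=2 → run H
t=31: queue=[F] q_used=0 → run F
t=32: queue=[F] q_used=1 → run F
t=33: (idle)
t=34: (idle)
t=35: (idle)
t=36: (idle)
t=37: (idle)
t=38: (idle)

running at tick 31 = F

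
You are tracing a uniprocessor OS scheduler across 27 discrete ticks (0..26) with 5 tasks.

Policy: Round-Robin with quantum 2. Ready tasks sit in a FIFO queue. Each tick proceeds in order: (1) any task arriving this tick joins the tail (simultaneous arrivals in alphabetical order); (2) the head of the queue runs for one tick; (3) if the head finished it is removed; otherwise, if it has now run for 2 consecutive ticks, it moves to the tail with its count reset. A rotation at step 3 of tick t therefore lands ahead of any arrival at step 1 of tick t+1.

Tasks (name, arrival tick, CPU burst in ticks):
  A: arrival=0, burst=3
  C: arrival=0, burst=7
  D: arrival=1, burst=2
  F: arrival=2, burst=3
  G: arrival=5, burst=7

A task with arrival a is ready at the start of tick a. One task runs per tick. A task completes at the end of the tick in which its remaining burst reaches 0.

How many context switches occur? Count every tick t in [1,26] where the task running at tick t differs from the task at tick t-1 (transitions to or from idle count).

context switches = 12

t=0: queue=[A,C] q_used=0 → run A
t=1: queue=[A,C,D] q_used=1 → run A
t=2: queue=[C,D,A,F] q_used=0 → run C
t=3: queue=[C,D,A,F] q_used=1 → run C
t=4: queue=[D,A,F,C] q_used=0 → run D
t=5: queue=[D,A,F,C,G] q_used=1 → run D
t=6: queue=[A,F,C,G] q_used=0 → run A
t=7: queue=[F,C,G] q_used=0 → run F
t=8: queue=[F,C,G] q_used=1 → run F
t=9: queue=[C,G,F] q_used=0 → run C
t=10: queue=[C,G,F] q_used=1 → run C
t=11: queue=[G,F,C] q_used=0 → run G
t=12: queue=[G,F,C] q_used=1 → run G
t=13: queue=[F,C,G] q_used=0 → run F
t=14: queue=[C,G] q_used=0 → run C
t=15: queue=[C,G] q_used=1 → run C
t=16: queue=[G,C] q_used=0 → run G
t=17: queue=[G,C] q_used=1 → run G
t=18: queue=[C,G] q_used=0 → run C
t=19: queue=[G] q_used=0 → run G
t=20: queue=[G] q_used=1 → run G
t=21: queue=[G] q_used=0 → run G
t=22: (idle)
t=23: (idle)
t=24: (idle)
t=25: (idle)
t=26: (idle)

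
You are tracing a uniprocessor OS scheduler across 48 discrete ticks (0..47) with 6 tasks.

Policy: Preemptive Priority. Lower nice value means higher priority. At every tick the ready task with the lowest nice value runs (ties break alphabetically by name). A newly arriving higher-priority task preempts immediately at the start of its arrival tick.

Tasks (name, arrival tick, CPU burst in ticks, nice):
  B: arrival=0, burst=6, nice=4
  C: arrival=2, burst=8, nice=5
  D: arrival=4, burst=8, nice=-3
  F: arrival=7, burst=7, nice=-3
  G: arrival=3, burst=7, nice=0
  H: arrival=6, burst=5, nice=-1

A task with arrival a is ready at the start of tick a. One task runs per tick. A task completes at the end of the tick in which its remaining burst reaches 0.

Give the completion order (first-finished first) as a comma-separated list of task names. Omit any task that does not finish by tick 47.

t=0: ready={B} → run B
t=1: ready={B} → run B
t=2: ready={B,C} → run B
t=3: ready={B,C,G} → run G
t=4: ready={B,C,D,G} → run D
t=5: ready={B,C,D,G} → run D
t=6: ready={B,C,D,G,H} → run D
t=7: ready={B,C,D,F,G,H} → run D
t=8: ready={B,C,D,F,G,H} → run D
t=9: ready={B,C,D,F,G,H} → run D
t=10: ready={B,C,D,F,G,H} → run D
t=11: ready={B,C,D,F,G,H} → run D
t=12: ready={B,C,F,G,H} → run F
t=13: ready={B,C,F,G,H} → run F
t=14: ready={B,C,F,G,H} → run F
t=15: ready={B,C,F,G,H} → run F
t=16: ready={B,C,F,G,H} → run F
t=17: ready={B,C,F,G,H} → run F
t=18: ready={B,C,F,G,H} → run F
t=19: ready={B,C,G,H} → run H
t=20: ready={B,C,G,H} → run H
t=21: ready={B,C,G,H} → run H
t=22: ready={B,C,G,H} → run H
t=23: ready={B,C,G,H} → run H
t=24: ready={B,C,G} → run G
t=25: ready={B,C,G} → run G
t=26: ready={B,C,G} → run G
t=27: ready={B,C,G} → run G
t=28: ready={B,C,G} → run G
t=29: ready={B,C,G} → run G
t=30: ready={B,C} → run B
t=31: ready={B,C} → run B
t=32: ready={B,C} → run B
t=33: ready={C} → run C
t=34: ready={C} → run C
t=35: ready={C} → run C
t=36: ready={C} → run C
t=37: ready={C} → run C
t=38: ready={C} → run C
t=39: ready={C} → run C
t=40: ready={C} → run C
t=41: (idle)
t=42: (idle)
t=43: (idle)
t=44: (idle)
t=45: (idle)
t=46: (idle)
t=47: (idle)

completion order = D, F, H, G, B, C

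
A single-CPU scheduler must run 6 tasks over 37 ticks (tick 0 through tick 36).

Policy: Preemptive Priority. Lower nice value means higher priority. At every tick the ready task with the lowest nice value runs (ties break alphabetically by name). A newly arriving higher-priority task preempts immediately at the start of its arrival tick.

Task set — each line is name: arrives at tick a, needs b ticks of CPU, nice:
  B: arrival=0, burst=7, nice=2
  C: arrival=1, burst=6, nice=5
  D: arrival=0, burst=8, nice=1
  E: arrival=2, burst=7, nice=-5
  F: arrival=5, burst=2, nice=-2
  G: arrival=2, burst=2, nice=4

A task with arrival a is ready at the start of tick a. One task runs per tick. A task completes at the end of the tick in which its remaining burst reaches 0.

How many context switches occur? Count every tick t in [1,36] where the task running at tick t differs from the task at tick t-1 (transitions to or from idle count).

context switches = 7

t=0: ready={B,D} → run D
t=1: ready={B,C,D} → run D
t=2: ready={B,C,D,E,G} → run E
t=3: ready={B,C,D,E,G} → run E
t=4: ready={B,C,D,E,G} → run E
t=5: ready={B,C,D,E,F,G} → run E
t=6: ready={B,C,D,E,F,G} → run E
t=7: ready={B,C,D,E,F,G} → run E
t=8: ready={B,C,D,E,F,G} → run E
t=9: ready={B,C,D,F,G} → run F
t=10: ready={B,C,D,F,G} → run F
t=11: ready={B,C,D,G} → run D
t=12: ready={B,C,D,G} → run D
t=13: ready={B,C,D,G} → run D
t=14: ready={B,C,D,G} → run D
t=15: ready={B,C,D,G} → run D
t=16: ready={B,C,D,G} → run D
t=17: ready={B,C,G} → run B
t=18: ready={B,C,G} → run B
t=19: ready={B,C,G} → run B
t=20: ready={B,C,G} → run B
t=21: ready={B,C,G} → run B
t=22: ready={B,C,G} → run B
t=23: ready={B,C,G} → run B
t=24: ready={C,G} → run G
t=25: ready={C,G} → run G
t=26: ready={C} → run C
t=27: ready={C} → run C
t=28: ready={C} → run C
t=29: ready={C} → run C
t=30: ready={C} → run C
t=31: ready={C} → run C
t=32: (idle)
t=33: (idle)
t=34: (idle)
t=35: (idle)
t=36: (idle)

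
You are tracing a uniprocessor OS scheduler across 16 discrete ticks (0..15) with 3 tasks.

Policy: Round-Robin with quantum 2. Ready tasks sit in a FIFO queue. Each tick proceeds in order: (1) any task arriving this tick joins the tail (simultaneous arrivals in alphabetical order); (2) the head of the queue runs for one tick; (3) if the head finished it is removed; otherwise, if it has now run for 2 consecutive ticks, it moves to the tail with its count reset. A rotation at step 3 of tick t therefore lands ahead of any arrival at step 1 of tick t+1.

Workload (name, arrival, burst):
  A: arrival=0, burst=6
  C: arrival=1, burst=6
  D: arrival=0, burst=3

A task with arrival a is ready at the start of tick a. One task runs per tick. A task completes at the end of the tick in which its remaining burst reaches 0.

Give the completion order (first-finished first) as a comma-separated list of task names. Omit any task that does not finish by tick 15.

completion order = D, A, C

t=0: queue=[A,D] q_used=0 → run A
t=1: queue=[A,D,C] q_used=1 → run A
t=2: queue=[D,C,A] q_used=0 → run D
t=3: queue=[D,C,A] q_used=1 → run D
t=4: queue=[C,A,D] q_used=0 → run C
t=5: queue=[C,A,D] q_used=1 → run C
t=6: queue=[A,D,C] q_used=0 → run A
t=7: queue=[A,D,C] q_used=1 → run A
t=8: queue=[D,C,A] q_used=0 → run D
t=9: queue=[C,A] q_used=0 → run C
t=10: queue=[C,A] q_used=1 → run C
t=11: queue=[A,C] q_used=0 → run A
t=12: queue=[A,C] q_used=1 → run A
t=13: queue=[C] q_used=0 → run C
t=14: queue=[C] q_used=1 → run C
t=15: (idle)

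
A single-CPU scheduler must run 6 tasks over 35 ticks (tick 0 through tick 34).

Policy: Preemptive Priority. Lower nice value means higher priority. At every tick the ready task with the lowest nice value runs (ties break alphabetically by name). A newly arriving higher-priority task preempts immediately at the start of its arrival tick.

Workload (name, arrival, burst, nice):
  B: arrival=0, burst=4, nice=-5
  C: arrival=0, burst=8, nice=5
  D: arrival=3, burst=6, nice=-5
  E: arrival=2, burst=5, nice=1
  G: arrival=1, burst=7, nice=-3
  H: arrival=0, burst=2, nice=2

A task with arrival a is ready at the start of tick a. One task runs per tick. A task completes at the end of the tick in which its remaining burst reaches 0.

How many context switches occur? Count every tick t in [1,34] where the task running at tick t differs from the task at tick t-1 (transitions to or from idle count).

context switches = 6

t=0: ready={B,C,H} → run B
t=1: ready={B,C,G,H} → run B
t=2: ready={B,C,E,G,H} → run B
t=3: ready={B,C,D,E,G,H} → run B
t=4: ready={C,D,E,G,H} → run D
t=5: ready={C,D,E,G,H} → run D
t=6: ready={C,D,E,G,H} → run D
t=7: ready={C,D,E,G,H} → run D
t=8: ready={C,D,E,G,H} → run D
t=9: ready={C,D,E,G,H} → run D
t=10: ready={C,E,G,H} → run G
t=11: ready={C,E,G,H} → run G
t=12: ready={C,E,G,H} → run G
t=13: ready={C,E,G,H} → run G
t=14: ready={C,E,G,H} → run G
t=15: ready={C,E,G,H} → run G
t=16: ready={C,E,G,H} → run G
t=17: ready={C,E,H} → run E
t=18: ready={C,E,H} → run E
t=19: ready={C,E,H} → run E
t=20: ready={C,E,H} → run E
t=21: ready={C,E,H} → run E
t=22: ready={C,H} → run H
t=23: ready={C,H} → run H
t=24: ready={C} → run C
t=25: ready={C} → run C
t=26: ready={C} → run C
t=27: ready={C} → run C
t=28: ready={C} → run C
t=29: ready={C} → run C
t=30: ready={C} → run C
t=31: ready={C} → run C
t=32: (idle)
t=33: (idle)
t=34: (idle)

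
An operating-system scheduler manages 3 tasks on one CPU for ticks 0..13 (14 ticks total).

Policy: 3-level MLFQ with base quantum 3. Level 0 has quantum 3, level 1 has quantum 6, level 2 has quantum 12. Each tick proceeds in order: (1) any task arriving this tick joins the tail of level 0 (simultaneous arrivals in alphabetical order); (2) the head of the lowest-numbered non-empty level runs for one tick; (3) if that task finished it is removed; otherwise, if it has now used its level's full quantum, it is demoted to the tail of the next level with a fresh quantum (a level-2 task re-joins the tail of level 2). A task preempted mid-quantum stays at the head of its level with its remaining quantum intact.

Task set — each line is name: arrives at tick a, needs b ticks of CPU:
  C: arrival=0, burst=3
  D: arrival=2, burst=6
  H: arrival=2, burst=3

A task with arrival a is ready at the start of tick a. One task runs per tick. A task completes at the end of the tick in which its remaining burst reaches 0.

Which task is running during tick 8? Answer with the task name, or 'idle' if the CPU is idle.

running at tick 8 = H

t=0: L0/L1/L2 = C/-/- → run C
t=1: L0/L1/L2 = C/-/- → run C
t=2: L0/L1/L2 = CDH/-/- → run C
t=3: L0/L1/L2 = DH/-/- → run D
t=4: L0/L1/L2 = DH/-/- → run D
t=5: L0/L1/L2 = DH/-/- → run D
t=6: L0/L1/L2 = H/D/- → run H
t=7: L0/L1/L2 = H/D/- → run H
t=8: L0/L1/L2 = H/D/- → run H
t=9: L0/L1/L2 = -/D/- → run D
t=10: L0/L1/L2 = -/D/- → run D
t=11: L0/L1/L2 = -/D/- → run D
t=12: (idle)
t=13: (idle)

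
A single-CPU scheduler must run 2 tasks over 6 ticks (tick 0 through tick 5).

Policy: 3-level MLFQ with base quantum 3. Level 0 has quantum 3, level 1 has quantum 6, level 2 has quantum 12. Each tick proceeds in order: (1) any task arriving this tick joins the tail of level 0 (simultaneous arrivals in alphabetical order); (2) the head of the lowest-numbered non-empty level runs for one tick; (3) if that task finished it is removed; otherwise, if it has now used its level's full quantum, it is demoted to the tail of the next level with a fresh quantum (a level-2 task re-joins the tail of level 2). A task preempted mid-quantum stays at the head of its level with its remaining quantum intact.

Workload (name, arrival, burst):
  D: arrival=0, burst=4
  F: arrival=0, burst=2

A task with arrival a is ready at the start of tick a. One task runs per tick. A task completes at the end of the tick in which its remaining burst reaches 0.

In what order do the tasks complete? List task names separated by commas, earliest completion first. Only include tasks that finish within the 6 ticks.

t=0: L0/L1/L2 = DF/-/- → run D
t=1: L0/L1/L2 = DF/-/- → run D
t=2: L0/L1/L2 = DF/-/- → run D
t=3: L0/L1/L2 = F/D/- → run F
t=4: L0/L1/L2 = F/D/- → run F
t=5: L0/L1/L2 = -/D/- → run D

completion order = F, D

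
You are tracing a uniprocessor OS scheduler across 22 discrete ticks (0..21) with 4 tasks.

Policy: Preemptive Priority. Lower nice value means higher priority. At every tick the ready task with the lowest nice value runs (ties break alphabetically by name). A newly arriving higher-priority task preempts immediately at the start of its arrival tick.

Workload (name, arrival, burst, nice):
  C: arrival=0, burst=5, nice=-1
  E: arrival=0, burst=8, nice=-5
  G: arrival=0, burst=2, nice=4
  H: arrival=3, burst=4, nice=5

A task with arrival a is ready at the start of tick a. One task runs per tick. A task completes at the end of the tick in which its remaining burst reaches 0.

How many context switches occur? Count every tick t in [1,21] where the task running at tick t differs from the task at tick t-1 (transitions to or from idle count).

t=0: ready={C,E,G} → run E
t=1: ready={C,E,G} → run E
t=2: ready={C,E,G} → run E
t=3: ready={C,E,G,H} → run E
t=4: ready={C,E,G,H} → run E
t=5: ready={C,E,G,H} → run E
t=6: ready={C,E,G,H} → run E
t=7: ready={C,E,G,H} → run E
t=8: ready={C,G,H} → run C
t=9: ready={C,G,H} → run C
t=10: ready={C,G,H} → run C
t=11: ready={C,G,H} → run C
t=12: ready={C,G,H} → run C
t=13: ready={G,H} → run G
t=14: ready={G,H} → run G
t=15: ready={H} → run H
t=16: ready={H} → run H
t=17: ready={H} → run H
t=18: ready={H} → run H
t=19: (idle)
t=20: (idle)
t=21: (idle)

context switches = 4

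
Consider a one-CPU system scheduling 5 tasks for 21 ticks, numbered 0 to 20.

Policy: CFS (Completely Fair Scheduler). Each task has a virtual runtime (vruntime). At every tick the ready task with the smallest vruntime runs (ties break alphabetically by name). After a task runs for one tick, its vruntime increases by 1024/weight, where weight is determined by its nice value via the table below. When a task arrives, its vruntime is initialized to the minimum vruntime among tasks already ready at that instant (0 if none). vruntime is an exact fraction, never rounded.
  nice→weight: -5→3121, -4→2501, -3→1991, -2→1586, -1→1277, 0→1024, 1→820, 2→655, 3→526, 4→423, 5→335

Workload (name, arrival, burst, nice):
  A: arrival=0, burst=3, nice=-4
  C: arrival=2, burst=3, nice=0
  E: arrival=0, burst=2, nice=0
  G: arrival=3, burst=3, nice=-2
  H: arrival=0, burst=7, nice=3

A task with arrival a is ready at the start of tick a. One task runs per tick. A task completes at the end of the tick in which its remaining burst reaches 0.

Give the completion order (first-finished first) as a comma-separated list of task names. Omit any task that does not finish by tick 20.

completion order = A, E, G, C, H

t=0: vr[A=0 E=0 H=0] → run A
t=1: vr[A=1024/2501 E=0 H=0] → run E
t=2: vr[A=1024/2501 C=0 E=1 H=0] → run C
t=3: vr[A=1024/2501 C=1 E=1 G=0 H=0] → run G
t=4: vr[A=1024/2501 C=1 E=1 G=512/793 H=0] → run H
t=5: vr[A=1024/2501 C=1 E=1 G=512/793 H=512/263] → run A
t=6: vr[A=2048/2501 C=1 E=1 G=512/793 H=512/263] → run G
t=7: vr[A=2048/2501 C=1 E=1 G=1024/793 H=512/263] → run A
t=8: vr[C=1 E=1 G=1024/793 H=512/263] → run C
t=9: vr[C=2 E=1 G=1024/793 H=512/263] → run E
t=10: vr[C=2 G=1024/793 H=512/263] → run G
t=11: vr[C=2 H=512/263] → run H
t=12: vr[C=2 H=1024/263] → run C
t=13: vr[H=1024/263] → run H
t=14: vr[H=1536/263] → run H
t=15: vr[H=2048/263] → run H
t=16: vr[H=2560/263] → run H
t=17: vr[H=3072/263] → run H
t=18: (idle)
t=19: (idle)
t=20: (idle)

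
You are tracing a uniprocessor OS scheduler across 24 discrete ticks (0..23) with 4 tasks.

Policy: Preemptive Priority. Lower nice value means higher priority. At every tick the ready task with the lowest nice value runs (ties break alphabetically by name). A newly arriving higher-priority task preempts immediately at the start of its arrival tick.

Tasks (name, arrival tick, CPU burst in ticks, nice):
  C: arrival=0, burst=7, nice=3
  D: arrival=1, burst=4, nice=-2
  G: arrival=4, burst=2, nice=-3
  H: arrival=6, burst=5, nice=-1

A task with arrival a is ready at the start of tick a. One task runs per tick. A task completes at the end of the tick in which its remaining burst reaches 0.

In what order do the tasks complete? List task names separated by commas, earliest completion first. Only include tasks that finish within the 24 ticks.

completion order = G, D, H, C

t=0: ready={C} → run C
t=1: ready={C,D} → run D
t=2: ready={C,D} → run D
t=3: ready={C,D} → run D
t=4: ready={C,D,G} → run G
t=5: ready={C,D,G} → run G
t=6: ready={C,D,H} → run D
t=7: ready={C,H} → run H
t=8: ready={C,H} → run H
t=9: ready={C,H} → run H
t=10: ready={C,H} → run H
t=11: ready={C,H} → run H
t=12: ready={C} → run C
t=13: ready={C} → run C
t=14: ready={C} → run C
t=15: ready={C} → run C
t=16: ready={C} → run C
t=17: ready={C} → run C
t=18: (idle)
t=19: (idle)
t=20: (idle)
t=21: (idle)
t=22: (idle)
t=23: (idle)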